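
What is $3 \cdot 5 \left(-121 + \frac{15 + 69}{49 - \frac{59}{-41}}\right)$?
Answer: $- \frac{925440}{517} \approx -1790.0$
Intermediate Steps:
$3 \cdot 5 \left(-121 + \frac{15 + 69}{49 - \frac{59}{-41}}\right) = 15 \left(-121 + \frac{84}{49 - - \frac{59}{41}}\right) = 15 \left(-121 + \frac{84}{49 + \frac{59}{41}}\right) = 15 \left(-121 + \frac{84}{\frac{2068}{41}}\right) = 15 \left(-121 + 84 \cdot \frac{41}{2068}\right) = 15 \left(-121 + \frac{861}{517}\right) = 15 \left(- \frac{61696}{517}\right) = - \frac{925440}{517}$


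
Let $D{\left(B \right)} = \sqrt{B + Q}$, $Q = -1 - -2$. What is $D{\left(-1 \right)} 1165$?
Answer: $0$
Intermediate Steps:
$Q = 1$ ($Q = -1 + 2 = 1$)
$D{\left(B \right)} = \sqrt{1 + B}$ ($D{\left(B \right)} = \sqrt{B + 1} = \sqrt{1 + B}$)
$D{\left(-1 \right)} 1165 = \sqrt{1 - 1} \cdot 1165 = \sqrt{0} \cdot 1165 = 0 \cdot 1165 = 0$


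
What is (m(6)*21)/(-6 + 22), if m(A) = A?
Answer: 63/8 ≈ 7.8750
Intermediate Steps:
(m(6)*21)/(-6 + 22) = (6*21)/(-6 + 22) = 126/16 = 126*(1/16) = 63/8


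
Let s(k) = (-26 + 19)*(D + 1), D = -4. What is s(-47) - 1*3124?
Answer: -3103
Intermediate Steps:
s(k) = 21 (s(k) = (-26 + 19)*(-4 + 1) = -7*(-3) = 21)
s(-47) - 1*3124 = 21 - 1*3124 = 21 - 3124 = -3103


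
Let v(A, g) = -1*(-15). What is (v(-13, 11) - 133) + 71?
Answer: -47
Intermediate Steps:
v(A, g) = 15
(v(-13, 11) - 133) + 71 = (15 - 133) + 71 = -118 + 71 = -47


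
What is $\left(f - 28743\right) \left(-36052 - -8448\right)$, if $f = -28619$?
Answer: $1583420648$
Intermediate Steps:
$\left(f - 28743\right) \left(-36052 - -8448\right) = \left(-28619 - 28743\right) \left(-36052 - -8448\right) = - 57362 \left(-36052 + 8448\right) = \left(-57362\right) \left(-27604\right) = 1583420648$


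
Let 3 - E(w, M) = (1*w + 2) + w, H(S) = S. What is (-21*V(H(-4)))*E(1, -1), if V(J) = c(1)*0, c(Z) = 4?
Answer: 0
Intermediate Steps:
E(w, M) = 1 - 2*w (E(w, M) = 3 - ((1*w + 2) + w) = 3 - ((w + 2) + w) = 3 - ((2 + w) + w) = 3 - (2 + 2*w) = 3 + (-2 - 2*w) = 1 - 2*w)
V(J) = 0 (V(J) = 4*0 = 0)
(-21*V(H(-4)))*E(1, -1) = (-21*0)*(1 - 2*1) = 0*(1 - 2) = 0*(-1) = 0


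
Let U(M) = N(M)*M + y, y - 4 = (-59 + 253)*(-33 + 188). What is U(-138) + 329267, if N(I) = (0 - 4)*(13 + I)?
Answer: 290341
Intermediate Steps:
N(I) = -52 - 4*I (N(I) = -4*(13 + I) = -52 - 4*I)
y = 30074 (y = 4 + (-59 + 253)*(-33 + 188) = 4 + 194*155 = 4 + 30070 = 30074)
U(M) = 30074 + M*(-52 - 4*M) (U(M) = (-52 - 4*M)*M + 30074 = M*(-52 - 4*M) + 30074 = 30074 + M*(-52 - 4*M))
U(-138) + 329267 = (30074 - 4*(-138)*(13 - 138)) + 329267 = (30074 - 4*(-138)*(-125)) + 329267 = (30074 - 69000) + 329267 = -38926 + 329267 = 290341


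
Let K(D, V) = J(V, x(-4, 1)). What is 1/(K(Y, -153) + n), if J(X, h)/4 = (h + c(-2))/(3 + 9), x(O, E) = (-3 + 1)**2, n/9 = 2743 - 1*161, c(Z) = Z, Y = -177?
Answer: 3/69716 ≈ 4.3032e-5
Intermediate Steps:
n = 23238 (n = 9*(2743 - 1*161) = 9*(2743 - 161) = 9*2582 = 23238)
x(O, E) = 4 (x(O, E) = (-2)**2 = 4)
J(X, h) = -2/3 + h/3 (J(X, h) = 4*((h - 2)/(3 + 9)) = 4*((-2 + h)/12) = 4*((-2 + h)*(1/12)) = 4*(-1/6 + h/12) = -2/3 + h/3)
K(D, V) = 2/3 (K(D, V) = -2/3 + (1/3)*4 = -2/3 + 4/3 = 2/3)
1/(K(Y, -153) + n) = 1/(2/3 + 23238) = 1/(69716/3) = 3/69716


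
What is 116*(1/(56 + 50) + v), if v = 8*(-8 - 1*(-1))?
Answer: -344230/53 ≈ -6494.9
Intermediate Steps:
v = -56 (v = 8*(-8 + 1) = 8*(-7) = -56)
116*(1/(56 + 50) + v) = 116*(1/(56 + 50) - 56) = 116*(1/106 - 56) = 116*(-5935/106) = -344230/53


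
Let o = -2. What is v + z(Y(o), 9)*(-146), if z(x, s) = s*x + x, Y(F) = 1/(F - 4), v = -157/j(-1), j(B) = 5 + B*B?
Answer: 1303/6 ≈ 217.17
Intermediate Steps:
j(B) = 5 + B**2
v = -157/6 (v = -157/(5 + (-1)**2) = -157/(5 + 1) = -157/6 ≈ -26.167)
Y(F) = 1/(-4 + F)
z(x, s) = x + s*x
v + z(Y(o), 9)*(-146) = -157/6 + ((1 + 9)/(-4 - 2))*(-146) = -157/6 + (10/(-6))*(-146) = -157/6 - 1/6*10*(-146) = -157/6 - 5/3*(-146) = -157/6 + 730/3 = 1303/6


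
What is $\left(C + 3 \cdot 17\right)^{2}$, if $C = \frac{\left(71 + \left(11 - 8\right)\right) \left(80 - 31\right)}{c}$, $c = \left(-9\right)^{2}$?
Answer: $\frac{60171049}{6561} \approx 9171.0$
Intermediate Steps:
$c = 81$
$C = \frac{3626}{81}$ ($C = \frac{\left(71 + \left(11 - 8\right)\right) \left(80 - 31\right)}{81} = \left(71 + 3\right) 49 \cdot \frac{1}{81} = 74 \cdot 49 \cdot \frac{1}{81} = 3626 \cdot \frac{1}{81} = \frac{3626}{81} \approx 44.765$)
$\left(C + 3 \cdot 17\right)^{2} = \left(\frac{3626}{81} + 3 \cdot 17\right)^{2} = \left(\frac{3626}{81} + 51\right)^{2} = \left(\frac{7757}{81}\right)^{2} = \frac{60171049}{6561}$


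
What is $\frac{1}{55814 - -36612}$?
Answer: $\frac{1}{92426} \approx 1.0819 \cdot 10^{-5}$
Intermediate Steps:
$\frac{1}{55814 - -36612} = \frac{1}{55814 + 36612} = \frac{1}{92426}$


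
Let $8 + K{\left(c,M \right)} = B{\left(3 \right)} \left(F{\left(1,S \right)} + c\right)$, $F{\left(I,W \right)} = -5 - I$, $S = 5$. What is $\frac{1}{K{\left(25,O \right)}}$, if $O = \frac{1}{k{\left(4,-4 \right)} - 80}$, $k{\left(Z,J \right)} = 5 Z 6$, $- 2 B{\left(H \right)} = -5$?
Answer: $\frac{2}{79} \approx 0.025316$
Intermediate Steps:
$B{\left(H \right)} = \frac{5}{2}$ ($B{\left(H \right)} = \left(- \frac{1}{2}\right) \left(-5\right) = \frac{5}{2}$)
$k{\left(Z,J \right)} = 30 Z$
$O = \frac{1}{40}$ ($O = \frac{1}{30 \cdot 4 - 80} = \frac{1}{120 - 80} = \frac{1}{40} \approx 0.025$)
$K{\left(c,M \right)} = -23 + \frac{5 c}{2}$ ($K{\left(c,M \right)} = -8 + \frac{5 \left(\left(-5 - 1\right) + c\right)}{2} = -8 + \frac{5 \left(-6 + c\right)}{2} = -8 + \left(-15 + \frac{5 c}{2}\right) = -23 + \frac{5 c}{2}$)
$\frac{1}{K{\left(25,O \right)}} = \frac{1}{-23 + \frac{5}{2} \cdot 25} = \frac{1}{-23 + \frac{125}{2}} = \frac{1}{\frac{79}{2}} = \frac{2}{79}$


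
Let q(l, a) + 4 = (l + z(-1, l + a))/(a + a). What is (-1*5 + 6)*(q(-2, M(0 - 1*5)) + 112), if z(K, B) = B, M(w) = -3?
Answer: 655/6 ≈ 109.17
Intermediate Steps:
q(l, a) = -4 + (a + 2*l)/(2*a) (q(l, a) = -4 + (l + (l + a))/(a + a) = -4 + (l + (a + l))/((2*a)) = -4 + (a + 2*l)*(1/(2*a)) = -4 + (a + 2*l)/(2*a))
(-1*5 + 6)*(q(-2, M(0 - 1*5)) + 112) = (-1*5 + 6)*((-7/2 - 2/(-3)) + 112) = (-5 + 6)*((-7/2 - 2*(-⅓)) + 112) = 1*((-7/2 + ⅔) + 112) = 1*(-17/6 + 112) = 1*(655/6) = 655/6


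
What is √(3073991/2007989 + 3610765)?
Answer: 2*√12594015772303094/118117 ≈ 1900.2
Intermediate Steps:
√(3073991/2007989 + 3610765) = √(3073991*(1/2007989) + 3610765) = √(180823/118117 + 3610765) = √(426492910328/118117) = 2*√12594015772303094/118117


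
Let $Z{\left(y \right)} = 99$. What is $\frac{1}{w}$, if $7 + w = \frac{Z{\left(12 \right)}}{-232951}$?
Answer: $- \frac{232951}{1630756} \approx -0.14285$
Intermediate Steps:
$w = - \frac{1630756}{232951}$ ($w = -7 + \frac{99}{-232951} = -7 + 99 \left(- \frac{1}{232951}\right) = -7 - \frac{99}{232951} = - \frac{1630756}{232951} \approx -7.0004$)
$\frac{1}{w} = \frac{1}{- \frac{1630756}{232951}} = - \frac{232951}{1630756}$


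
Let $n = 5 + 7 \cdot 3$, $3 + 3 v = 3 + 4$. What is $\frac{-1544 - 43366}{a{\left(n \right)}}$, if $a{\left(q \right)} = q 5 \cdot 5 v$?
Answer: $- \frac{13473}{260} \approx -51.819$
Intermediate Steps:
$v = \frac{4}{3}$ ($v = -1 + \frac{3 + 4}{3} = -1 + \frac{1}{3} \cdot 7 = -1 + \frac{7}{3} = \frac{4}{3} \approx 1.3333$)
$n = 26$ ($n = 5 + 21 = 26$)
$a{\left(q \right)} = \frac{100 q}{3}$ ($a{\left(q \right)} = q 5 \cdot 5 \cdot \frac{4}{3} = 5 q 5 \cdot \frac{4}{3} = 25 q \frac{4}{3} = \frac{100 q}{3}$)
$\frac{-1544 - 43366}{a{\left(n \right)}} = \frac{-1544 - 43366}{\frac{100}{3} \cdot 26} = - \frac{44910}{\frac{2600}{3}} = \left(-44910\right) \frac{3}{2600} = - \frac{13473}{260}$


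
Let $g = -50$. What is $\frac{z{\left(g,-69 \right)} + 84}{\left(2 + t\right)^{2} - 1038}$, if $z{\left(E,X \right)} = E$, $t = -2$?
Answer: $- \frac{17}{519} \approx -0.032755$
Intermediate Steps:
$\frac{z{\left(g,-69 \right)} + 84}{\left(2 + t\right)^{2} - 1038} = \frac{-50 + 84}{\left(2 - 2\right)^{2} - 1038} = \frac{34}{0^{2} - 1038} = \frac{34}{0 - 1038} = \frac{34}{-1038} = 34 \left(- \frac{1}{1038}\right) = - \frac{17}{519}$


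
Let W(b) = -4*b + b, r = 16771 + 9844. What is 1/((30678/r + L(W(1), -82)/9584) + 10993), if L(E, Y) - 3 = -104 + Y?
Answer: 255078160/2804363360287 ≈ 9.0958e-5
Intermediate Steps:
r = 26615
W(b) = -3*b
L(E, Y) = -101 + Y (L(E, Y) = 3 + (-104 + Y) = -101 + Y)
1/((30678/r + L(W(1), -82)/9584) + 10993) = 1/((30678/26615 + (-101 - 82)/9584) + 10993) = 1/((30678*(1/26615) - 183*1/9584) + 10993) = 1/((30678/26615 - 183/9584) + 10993) = 1/(289147407/255078160 + 10993) = 1/(2804363360287/255078160) = 255078160/2804363360287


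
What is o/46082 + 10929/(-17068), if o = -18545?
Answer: -410078119/393263788 ≈ -1.0428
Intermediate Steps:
o/46082 + 10929/(-17068) = -18545/46082 + 10929/(-17068) = -18545*1/46082 + 10929*(-1/17068) = -18545/46082 - 10929/17068 = -410078119/393263788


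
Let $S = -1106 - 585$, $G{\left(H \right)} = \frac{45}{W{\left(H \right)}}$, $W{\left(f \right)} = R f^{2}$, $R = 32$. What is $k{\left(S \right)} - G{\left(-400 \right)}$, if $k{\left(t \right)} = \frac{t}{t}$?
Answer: $\frac{1023991}{1024000} \approx 0.99999$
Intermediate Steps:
$W{\left(f \right)} = 32 f^{2}$
$G{\left(H \right)} = \frac{45}{32 H^{2}}$
$S = -1691$ ($S = -1106 - 585 = -1691$)
$k{\left(t \right)} = 1$
$k{\left(S \right)} - G{\left(-400 \right)} = 1 - \frac{45}{32 \cdot 160000} = 1 - \frac{45}{32} \cdot \frac{1}{160000} = 1 - \frac{9}{1024000} = \frac{1023991}{1024000}$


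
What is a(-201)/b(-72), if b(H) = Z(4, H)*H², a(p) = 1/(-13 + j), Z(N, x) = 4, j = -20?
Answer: -1/684288 ≈ -1.4614e-6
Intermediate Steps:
a(p) = -1/33 (a(p) = 1/(-13 - 20) = 1/(-33) = -1/33)
b(H) = 4*H²
a(-201)/b(-72) = -1/(33*(4*(-72)²)) = -1/(33*(4*5184)) = -1/33/20736 = -1/33*1/20736 = -1/684288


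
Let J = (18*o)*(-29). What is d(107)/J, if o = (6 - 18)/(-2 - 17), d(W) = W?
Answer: -2033/6264 ≈ -0.32455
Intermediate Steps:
o = 12/19 (o = -12/(-19) = -12*(-1/19) = 12/19 ≈ 0.63158)
J = -6264/19 (J = (18*(12/19))*(-29) = (216/19)*(-29) = -6264/19 ≈ -329.68)
d(107)/J = 107/(-6264/19) = 107*(-19/6264) = -2033/6264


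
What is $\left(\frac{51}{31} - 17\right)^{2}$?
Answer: $\frac{226576}{961} \approx 235.77$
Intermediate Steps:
$\left(\frac{51}{31} - 17\right)^{2} = \left(- \frac{476}{31}\right)^{2} = \frac{226576}{961}$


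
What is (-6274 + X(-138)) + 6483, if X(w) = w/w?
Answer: 210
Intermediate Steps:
X(w) = 1
(-6274 + X(-138)) + 6483 = (-6274 + 1) + 6483 = -6273 + 6483 = 210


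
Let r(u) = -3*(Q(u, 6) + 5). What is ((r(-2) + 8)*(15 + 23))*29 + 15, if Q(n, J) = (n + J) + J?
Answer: -40759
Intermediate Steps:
Q(n, J) = n + 2*J (Q(n, J) = (J + n) + J = n + 2*J)
r(u) = -51 - 3*u (r(u) = -3*((u + 2*6) + 5) = -3*((u + 12) + 5) = -3*((12 + u) + 5) = -3*(17 + u) = -51 - 3*u)
((r(-2) + 8)*(15 + 23))*29 + 15 = (((-51 - 3*(-2)) + 8)*(15 + 23))*29 + 15 = (((-51 + 6) + 8)*38)*29 + 15 = ((-45 + 8)*38)*29 + 15 = -37*38*29 + 15 = -1406*29 + 15 = -40774 + 15 = -40759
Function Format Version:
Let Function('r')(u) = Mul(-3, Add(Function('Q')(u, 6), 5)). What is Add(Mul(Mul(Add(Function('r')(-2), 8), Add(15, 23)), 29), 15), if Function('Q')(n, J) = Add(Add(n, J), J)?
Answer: -40759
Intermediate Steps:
Function('Q')(n, J) = Add(n, Mul(2, J)) (Function('Q')(n, J) = Add(Add(J, n), J) = Add(n, Mul(2, J)))
Function('r')(u) = Add(-51, Mul(-3, u)) (Function('r')(u) = Mul(-3, Add(Add(u, Mul(2, 6)), 5)) = Mul(-3, Add(Add(u, 12), 5)) = Mul(-3, Add(Add(12, u), 5)) = Mul(-3, Add(17, u)) = Add(-51, Mul(-3, u)))
Add(Mul(Mul(Add(Function('r')(-2), 8), Add(15, 23)), 29), 15) = Add(Mul(Mul(Add(Add(-51, Mul(-3, -2)), 8), Add(15, 23)), 29), 15) = Add(Mul(Mul(Add(Add(-51, 6), 8), 38), 29), 15) = Add(Mul(Mul(Add(-45, 8), 38), 29), 15) = Add(Mul(Mul(-37, 38), 29), 15) = Add(Mul(-1406, 29), 15) = Add(-40774, 15) = -40759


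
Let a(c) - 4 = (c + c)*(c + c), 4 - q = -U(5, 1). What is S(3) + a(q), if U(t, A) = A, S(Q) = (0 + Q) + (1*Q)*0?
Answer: 107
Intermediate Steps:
S(Q) = Q (S(Q) = Q + Q*0 = Q + 0 = Q)
q = 5 (q = 4 - (-1) = 4 - 1*(-1) = 4 + 1 = 5)
a(c) = 4 + 4*c² (a(c) = 4 + (c + c)*(c + c) = 4 + (2*c)*(2*c) = 4 + 4*c²)
S(3) + a(q) = 3 + (4 + 4*5²) = 3 + (4 + 4*25) = 3 + (4 + 100) = 3 + 104 = 107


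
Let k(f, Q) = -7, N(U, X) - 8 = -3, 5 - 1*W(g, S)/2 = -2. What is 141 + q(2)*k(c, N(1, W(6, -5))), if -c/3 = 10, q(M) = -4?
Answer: 169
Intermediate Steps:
W(g, S) = 14 (W(g, S) = 10 - 2*(-2) = 10 + 4 = 14)
N(U, X) = 5 (N(U, X) = 8 - 3 = 5)
c = -30 (c = -3*10 = -30)
141 + q(2)*k(c, N(1, W(6, -5))) = 141 - 4*(-7) = 141 + 28 = 169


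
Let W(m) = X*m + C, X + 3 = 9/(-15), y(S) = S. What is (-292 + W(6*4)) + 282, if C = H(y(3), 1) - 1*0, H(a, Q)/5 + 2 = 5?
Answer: -407/5 ≈ -81.400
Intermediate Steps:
H(a, Q) = 15 (H(a, Q) = -10 + 5*5 = -10 + 25 = 15)
X = -18/5 (X = -3 + 9/(-15) = -3 + 9*(-1/15) = -3 - ⅗ = -18/5 ≈ -3.6000)
C = 15 (C = 15 - 1*0 = 15 + 0 = 15)
W(m) = 15 - 18*m/5 (W(m) = -18*m/5 + 15 = 15 - 18*m/5)
(-292 + W(6*4)) + 282 = (-292 + (15 - 108*4/5)) + 282 = (-292 + (15 - 18/5*24)) + 282 = (-292 + (15 - 432/5)) + 282 = (-292 - 357/5) + 282 = -1817/5 + 282 = -407/5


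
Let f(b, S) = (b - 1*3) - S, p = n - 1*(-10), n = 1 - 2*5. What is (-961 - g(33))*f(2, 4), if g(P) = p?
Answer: 4810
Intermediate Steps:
n = -9 (n = 1 - 10 = -9)
p = 1 (p = -9 - 1*(-10) = -9 + 10 = 1)
g(P) = 1
f(b, S) = -3 + b - S (f(b, S) = (b - 3) - S = (-3 + b) - S = -3 + b - S)
(-961 - g(33))*f(2, 4) = (-961 - 1*1)*(-3 + 2 - 1*4) = (-961 - 1)*(-3 + 2 - 4) = -962*(-5) = 4810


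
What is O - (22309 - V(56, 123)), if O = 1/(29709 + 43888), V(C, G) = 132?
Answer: -1632160668/73597 ≈ -22177.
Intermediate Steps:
O = 1/73597 ≈ 1.3588e-5
O - (22309 - V(56, 123)) = 1/73597 - (22309 - 1*132) = 1/73597 - (22309 - 132) = 1/73597 - 1*22177 = 1/73597 - 22177 = -1632160668/73597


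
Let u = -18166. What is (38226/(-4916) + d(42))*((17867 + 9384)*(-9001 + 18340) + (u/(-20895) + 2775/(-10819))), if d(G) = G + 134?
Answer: 2378935016213673281513/55566286629 ≈ 4.2813e+10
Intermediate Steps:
d(G) = 134 + G
(38226/(-4916) + d(42))*((17867 + 9384)*(-9001 + 18340) + (u/(-20895) + 2775/(-10819))) = (38226/(-4916) + (134 + 42))*((17867 + 9384)*(-9001 + 18340) + (-18166/(-20895) + 2775/(-10819))) = (38226*(-1/4916) + 176)*(27251*9339 + (-18166*(-1/20895) + 2775*(-1/10819))) = (-19113/2458 + 176)*(254497089 + (18166/20895 - 2775/10819)) = 413495*(254497089 + 138554329/226063005)/2458 = (413495/2458)*(57532376841646774/226063005) = 2378935016213673281513/55566286629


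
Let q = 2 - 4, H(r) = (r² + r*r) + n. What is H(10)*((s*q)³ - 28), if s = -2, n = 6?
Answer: 7416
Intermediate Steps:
H(r) = 6 + 2*r² (H(r) = (r² + r*r) + 6 = (r² + r²) + 6 = 2*r² + 6 = 6 + 2*r²)
q = -2
H(10)*((s*q)³ - 28) = (6 + 2*10²)*((-2*(-2))³ - 28) = (6 + 2*100)*(4³ - 28) = (6 + 200)*(64 - 28) = 206*36 = 7416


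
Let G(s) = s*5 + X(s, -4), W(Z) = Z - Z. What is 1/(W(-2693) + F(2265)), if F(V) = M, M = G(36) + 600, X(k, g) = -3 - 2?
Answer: 1/775 ≈ 0.0012903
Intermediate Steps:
X(k, g) = -5
W(Z) = 0
G(s) = -5 + 5*s (G(s) = s*5 - 5 = 5*s - 5 = -5 + 5*s)
M = 775 (M = (-5 + 5*36) + 600 = (-5 + 180) + 600 = 175 + 600 = 775)
F(V) = 775
1/(W(-2693) + F(2265)) = 1/(0 + 775) = 1/775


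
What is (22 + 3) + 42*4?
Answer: 193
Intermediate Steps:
(22 + 3) + 42*4 = 25 + 168 = 193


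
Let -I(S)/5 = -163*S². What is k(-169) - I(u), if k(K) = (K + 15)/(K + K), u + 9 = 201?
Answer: -5077462963/169 ≈ -3.0044e+7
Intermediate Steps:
u = 192 (u = -9 + 201 = 192)
I(S) = 815*S² (I(S) = -(-815)*S² = 815*S²)
k(K) = (15 + K)/(2*K) (k(K) = (15 + K)/((2*K)) = (15 + K)*(1/(2*K)) = (15 + K)/(2*K))
k(-169) - I(u) = (½)*(15 - 169)/(-169) - 815*192² = (½)*(-1/169)*(-154) - 815*36864 = 77/169 - 1*30044160 = 77/169 - 30044160 = -5077462963/169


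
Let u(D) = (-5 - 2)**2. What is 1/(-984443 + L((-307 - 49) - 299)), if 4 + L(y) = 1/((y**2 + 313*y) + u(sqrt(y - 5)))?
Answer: -224059/220574210372 ≈ -1.0158e-6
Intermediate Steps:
u(D) = 49 (u(D) = (-7)**2 = 49)
L(y) = -4 + 1/(49 + y**2 + 313*y) (L(y) = -4 + 1/((y**2 + 313*y) + 49) = -4 + 1/(49 + y**2 + 313*y))
1/(-984443 + L((-307 - 49) - 299)) = 1/(-984443 + (-195 - 1252*((-307 - 49) - 299) - 4*((-307 - 49) - 299)**2)/(49 + ((-307 - 49) - 299)**2 + 313*((-307 - 49) - 299))) = 1/(-984443 + (-195 - 1252*(-356 - 299) - 4*(-356 - 299)**2)/(49 + (-356 - 299)**2 + 313*(-356 - 299))) = 1/(-984443 + (-195 - 1252*(-655) - 4*(-655)**2)/(49 + (-655)**2 + 313*(-655))) = 1/(-984443 + (-195 + 820060 - 4*429025)/(49 + 429025 - 205015)) = 1/(-984443 + (-195 + 820060 - 1716100)/224059) = 1/(-984443 + (1/224059)*(-896235)) = 1/(-984443 - 896235/224059) = 1/(-220574210372/224059) = -224059/220574210372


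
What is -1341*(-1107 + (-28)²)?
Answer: 433143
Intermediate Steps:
-1341*(-1107 + (-28)²) = -1341*(-1107 + 784) = -1341*(-323) = 433143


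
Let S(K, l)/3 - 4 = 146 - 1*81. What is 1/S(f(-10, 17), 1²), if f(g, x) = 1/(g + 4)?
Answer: 1/207 ≈ 0.0048309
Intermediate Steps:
f(g, x) = 1/(4 + g)
S(K, l) = 207 (S(K, l) = 12 + 3*(146 - 1*81) = 12 + 3*(146 - 81) = 12 + 3*65 = 12 + 195 = 207)
1/S(f(-10, 17), 1²) = 1/207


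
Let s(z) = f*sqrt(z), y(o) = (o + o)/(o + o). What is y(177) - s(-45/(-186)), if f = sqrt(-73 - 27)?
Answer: 1 - 5*I*sqrt(930)/31 ≈ 1.0 - 4.9187*I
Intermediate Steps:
f = 10*I (f = sqrt(-100) = 10*I ≈ 10.0*I)
y(o) = 1 (y(o) = (2*o)/((2*o)) = (2*o)*(1/(2*o)) = 1)
s(z) = 10*I*sqrt(z) (s(z) = (10*I)*sqrt(z) = 10*I*sqrt(z))
y(177) - s(-45/(-186)) = 1 - 10*I*sqrt(-45/(-186)) = 1 - 10*I*sqrt(-45*(-1/186)) = 1 - 10*I*sqrt(15/62) = 1 - 10*I*sqrt(930)/62 = 1 - 5*I*sqrt(930)/31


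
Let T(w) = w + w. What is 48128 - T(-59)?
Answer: 48246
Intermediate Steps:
T(w) = 2*w
48128 - T(-59) = 48128 - 2*(-59) = 48128 - 1*(-118) = 48128 + 118 = 48246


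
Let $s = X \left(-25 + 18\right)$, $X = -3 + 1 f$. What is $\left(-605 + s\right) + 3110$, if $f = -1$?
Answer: $2533$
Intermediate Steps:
$X = -4$ ($X = -3 + 1 \left(-1\right) = -3 - 1 = -4$)
$s = 28$ ($s = - 4 \left(-25 + 18\right) = \left(-4\right) \left(-7\right) = 28$)
$\left(-605 + s\right) + 3110 = \left(-605 + 28\right) + 3110 = -577 + 3110 = 2533$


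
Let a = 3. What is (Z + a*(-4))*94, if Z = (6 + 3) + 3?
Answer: 0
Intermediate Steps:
Z = 12 (Z = 9 + 3 = 12)
(Z + a*(-4))*94 = (12 + 3*(-4))*94 = (12 - 12)*94 = 0*94 = 0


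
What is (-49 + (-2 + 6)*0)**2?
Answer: 2401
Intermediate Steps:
(-49 + (-2 + 6)*0)**2 = (-49 + 4*0)**2 = (-49 + 0)**2 = (-49)**2 = 2401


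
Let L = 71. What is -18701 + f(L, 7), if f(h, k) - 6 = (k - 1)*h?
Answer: -18269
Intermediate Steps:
f(h, k) = 6 + h*(-1 + k) (f(h, k) = 6 + (k - 1)*h = 6 + (-1 + k)*h = 6 + h*(-1 + k))
-18701 + f(L, 7) = -18701 + (6 - 1*71 + 71*7) = -18701 + (6 - 71 + 497) = -18701 + 432 = -18269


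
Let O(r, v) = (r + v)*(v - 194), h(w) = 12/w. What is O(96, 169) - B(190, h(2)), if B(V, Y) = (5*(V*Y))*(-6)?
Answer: 27575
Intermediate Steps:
B(V, Y) = -30*V*Y (B(V, Y) = (5*V*Y)*(-6) = -30*V*Y)
O(r, v) = (-194 + v)*(r + v) (O(r, v) = (r + v)*(-194 + v) = (-194 + v)*(r + v))
O(96, 169) - B(190, h(2)) = (169² - 194*96 - 194*169 + 96*169) - (-30)*190*12/2 = (28561 - 18624 - 32786 + 16224) - (-30)*190*12*(½) = -6625 - (-30)*190*6 = -6625 - 1*(-34200) = -6625 + 34200 = 27575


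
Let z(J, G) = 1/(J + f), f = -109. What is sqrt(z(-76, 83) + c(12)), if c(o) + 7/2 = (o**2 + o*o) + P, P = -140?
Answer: sqrt(19781310)/370 ≈ 12.021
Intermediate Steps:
z(J, G) = 1/(-109 + J) (z(J, G) = 1/(J - 109) = 1/(-109 + J))
c(o) = -287/2 + 2*o**2 (c(o) = -7/2 + ((o**2 + o*o) - 140) = -7/2 + ((o**2 + o**2) - 140) = -7/2 + (2*o**2 - 140) = -7/2 + (-140 + 2*o**2) = -287/2 + 2*o**2)
sqrt(z(-76, 83) + c(12)) = sqrt(1/(-109 - 76) + (-287/2 + 2*12**2)) = sqrt(1/(-185) + (-287/2 + 2*144)) = sqrt(-1/185 + (-287/2 + 288)) = sqrt(-1/185 + 289/2) = sqrt(53463/370) = sqrt(19781310)/370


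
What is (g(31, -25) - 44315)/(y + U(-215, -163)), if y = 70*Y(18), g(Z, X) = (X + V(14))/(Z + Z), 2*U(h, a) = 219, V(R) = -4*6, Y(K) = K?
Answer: -2747579/84909 ≈ -32.359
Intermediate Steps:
V(R) = -24
U(h, a) = 219/2 (U(h, a) = (½)*219 = 219/2)
g(Z, X) = (-24 + X)/(2*Z) (g(Z, X) = (X - 24)/(Z + Z) = (-24 + X)/((2*Z)) = (-24 + X)*(1/(2*Z)) = (-24 + X)/(2*Z))
y = 1260 (y = 70*18 = 1260)
(g(31, -25) - 44315)/(y + U(-215, -163)) = ((½)*(-24 - 25)/31 - 44315)/(1260 + 219/2) = ((½)*(1/31)*(-49) - 44315)/(2739/2) = (-49/62 - 44315)*(2/2739) = -2747579/62*2/2739 = -2747579/84909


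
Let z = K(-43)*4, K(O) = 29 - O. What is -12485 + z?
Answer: -12197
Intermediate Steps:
z = 288 (z = (29 - 1*(-43))*4 = (29 + 43)*4 = 72*4 = 288)
-12485 + z = -12485 + 288 = -12197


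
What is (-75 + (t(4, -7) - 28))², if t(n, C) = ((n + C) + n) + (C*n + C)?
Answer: 18769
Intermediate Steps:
t(n, C) = 2*C + 2*n + C*n (t(n, C) = ((C + n) + n) + (C + C*n) = (C + 2*n) + (C + C*n) = 2*C + 2*n + C*n)
(-75 + (t(4, -7) - 28))² = (-75 + ((2*(-7) + 2*4 - 7*4) - 28))² = (-75 + ((-14 + 8 - 28) - 28))² = (-75 + (-34 - 28))² = (-75 - 62)² = (-137)² = 18769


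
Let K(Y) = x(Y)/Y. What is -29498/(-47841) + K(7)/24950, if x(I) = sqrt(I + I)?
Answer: 29498/47841 + sqrt(14)/174650 ≈ 0.61661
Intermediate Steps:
x(I) = sqrt(2)*sqrt(I) (x(I) = sqrt(2*I) = sqrt(2)*sqrt(I))
K(Y) = sqrt(2)/sqrt(Y) (K(Y) = (sqrt(2)*sqrt(Y))/Y = sqrt(2)/sqrt(Y))
-29498/(-47841) + K(7)/24950 = -29498/(-47841) + (sqrt(2)/sqrt(7))/24950 = -29498*(-1/47841) + (sqrt(2)*(sqrt(7)/7))*(1/24950) = 29498/47841 + (sqrt(14)/7)*(1/24950) = 29498/47841 + sqrt(14)/174650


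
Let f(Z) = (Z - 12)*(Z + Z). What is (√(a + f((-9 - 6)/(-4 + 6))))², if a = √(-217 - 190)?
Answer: 585/2 + I*√407 ≈ 292.5 + 20.174*I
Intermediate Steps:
f(Z) = 2*Z*(-12 + Z) (f(Z) = (-12 + Z)*(2*Z) = 2*Z*(-12 + Z))
a = I*√407 (a = √(-407) = I*√407 ≈ 20.174*I)
(√(a + f((-9 - 6)/(-4 + 6))))² = (√(I*√407 + 2*((-9 - 6)/(-4 + 6))*(-12 + (-9 - 6)/(-4 + 6))))² = (√(I*√407 + 2*(-15/2)*(-12 - 15/2)))² = (√(I*√407 + 2*(-15/2)*(-39/2)))² = (√(I*√407 + 585/2))² = (√(585/2 + I*√407))² = 585/2 + I*√407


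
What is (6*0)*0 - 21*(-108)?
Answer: 2268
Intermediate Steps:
(6*0)*0 - 21*(-108) = 0*0 + 2268 = 0 + 2268 = 2268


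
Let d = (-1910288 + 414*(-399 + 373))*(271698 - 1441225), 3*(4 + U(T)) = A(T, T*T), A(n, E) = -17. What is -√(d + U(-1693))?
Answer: -√20220499641549/3 ≈ -1.4989e+6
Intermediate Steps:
U(T) = -29/3 (U(T) = -4 + (⅓)*(-17) = -4 - 17/3 = -29/3)
d = 2246722182404 (d = (-1910288 + 414*(-26))*(-1169527) = (-1910288 - 10764)*(-1169527) = -1921052*(-1169527) = 2246722182404)
-√(d + U(-1693)) = -√(2246722182404 - 29/3) = -√(6740166547183/3) = -√20220499641549/3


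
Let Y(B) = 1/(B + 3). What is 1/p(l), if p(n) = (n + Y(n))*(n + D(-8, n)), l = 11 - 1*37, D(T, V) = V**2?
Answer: -23/389350 ≈ -5.9073e-5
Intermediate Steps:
Y(B) = 1/(3 + B)
l = -26 (l = 11 - 37 = -26)
p(n) = (n + n**2)*(n + 1/(3 + n)) (p(n) = (n + 1/(3 + n))*(n + n**2) = (n + n**2)*(n + 1/(3 + n)))
1/p(l) = 1/(-26*(1 - 26 - 26*(1 - 26)*(3 - 26))/(3 - 26)) = 1/(-26*(1 - 26 - 26*(-25)*(-23))/(-23)) = 1/(-26*(-1/23)*(1 - 26 - 14950)) = 1/(-26*(-1/23)*(-14975)) = 1/(-389350/23) = -23/389350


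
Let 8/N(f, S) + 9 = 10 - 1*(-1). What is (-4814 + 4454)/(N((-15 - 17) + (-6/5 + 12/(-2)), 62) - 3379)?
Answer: 8/75 ≈ 0.10667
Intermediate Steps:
N(f, S) = 4 (N(f, S) = 8/(-9 + (10 - 1*(-1))) = 8/(-9 + (10 + 1)) = 8/(-9 + 11) = 8/2 = 8*(½) = 4)
(-4814 + 4454)/(N((-15 - 17) + (-6/5 + 12/(-2)), 62) - 3379) = (-4814 + 4454)/(4 - 3379) = -360/(-3375) = -360*(-1/3375) = 8/75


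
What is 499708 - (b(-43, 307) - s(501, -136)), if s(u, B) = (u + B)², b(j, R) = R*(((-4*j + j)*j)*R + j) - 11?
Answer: 523445348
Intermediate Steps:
b(j, R) = -11 + R*(j - 3*R*j²) (b(j, R) = R*(((-3*j)*j)*R + j) - 11 = R*((-3*j²)*R + j) - 11 = R*(-3*R*j² + j) - 11 = R*(j - 3*R*j²) - 11 = -11 + R*(j - 3*R*j²))
s(u, B) = (B + u)²
499708 - (b(-43, 307) - s(501, -136)) = 499708 - ((-11 + 307*(-43) - 3*307²*(-43)²) - (-136 + 501)²) = 499708 - ((-11 - 13201 - 3*94249*1849) - 1*365²) = 499708 - ((-11 - 13201 - 522799203) - 1*133225) = 499708 - (-522812415 - 133225) = 499708 - 1*(-522945640) = 499708 + 522945640 = 523445348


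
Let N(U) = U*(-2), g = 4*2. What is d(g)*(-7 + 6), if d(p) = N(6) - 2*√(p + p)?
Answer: 20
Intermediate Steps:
g = 8
N(U) = -2*U
d(p) = -12 - 2*√2*√p (d(p) = -2*6 - 2*√(p + p) = -12 - 2*√2*√p)
d(g)*(-7 + 6) = (-12 - 2*√2*√8)*(-7 + 6) = (-12 - 2*√2*2*√2)*(-1) = (-12 - 8)*(-1) = -20*(-1) = 20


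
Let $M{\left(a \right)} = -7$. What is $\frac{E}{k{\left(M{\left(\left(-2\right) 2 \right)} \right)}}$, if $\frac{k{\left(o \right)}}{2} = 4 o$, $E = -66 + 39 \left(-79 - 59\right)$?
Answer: $\frac{681}{7} \approx 97.286$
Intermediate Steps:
$E = -5448$ ($E = -66 + 39 \left(-138\right) = -66 - 5382 = -5448$)
$k{\left(o \right)} = 8 o$ ($k{\left(o \right)} = 2 \cdot 4 o = 8 o$)
$\frac{E}{k{\left(M{\left(\left(-2\right) 2 \right)} \right)}} = - \frac{5448}{8 \left(-7\right)} = - \frac{5448}{-56} = \left(-5448\right) \left(- \frac{1}{56}\right) = \frac{681}{7}$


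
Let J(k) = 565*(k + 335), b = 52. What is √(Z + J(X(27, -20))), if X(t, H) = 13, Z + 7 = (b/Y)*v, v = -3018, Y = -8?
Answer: √216230 ≈ 465.01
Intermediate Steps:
Z = 19610 (Z = -7 + (52/(-8))*(-3018) = -7 + (52*(-⅛))*(-3018) = -7 - 13/2*(-3018) = -7 + 19617 = 19610)
J(k) = 189275 + 565*k (J(k) = 565*(335 + k) = 189275 + 565*k)
√(Z + J(X(27, -20))) = √(19610 + (189275 + 565*13)) = √(19610 + (189275 + 7345)) = √(19610 + 196620) = √216230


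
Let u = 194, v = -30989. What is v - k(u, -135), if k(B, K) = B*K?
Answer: -4799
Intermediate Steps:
v - k(u, -135) = -30989 - 194*(-135) = -30989 - 1*(-26190) = -30989 + 26190 = -4799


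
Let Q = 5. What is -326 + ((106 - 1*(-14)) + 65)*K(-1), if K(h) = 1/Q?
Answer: -289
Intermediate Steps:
K(h) = ⅕ (K(h) = 1/5 = ⅕)
-326 + ((106 - 1*(-14)) + 65)*K(-1) = -326 + ((106 - 1*(-14)) + 65)*(⅕) = -326 + ((106 + 14) + 65)*(⅕) = -326 + (120 + 65)*(⅕) = -326 + 185*(⅕) = -326 + 37 = -289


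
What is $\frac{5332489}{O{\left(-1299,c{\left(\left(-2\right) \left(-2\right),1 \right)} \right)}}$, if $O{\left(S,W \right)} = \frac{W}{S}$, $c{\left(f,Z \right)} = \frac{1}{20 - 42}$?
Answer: $152391870642$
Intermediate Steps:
$c{\left(f,Z \right)} = - \frac{1}{22}$ ($c{\left(f,Z \right)} = \frac{1}{-22} = - \frac{1}{22}$)
$\frac{5332489}{O{\left(-1299,c{\left(\left(-2\right) \left(-2\right),1 \right)} \right)}} = \frac{5332489}{\left(- \frac{1}{22}\right) \frac{1}{-1299}} = \frac{5332489}{\left(- \frac{1}{22}\right) \left(- \frac{1}{1299}\right)} = 5332489 \frac{1}{\frac{1}{28578}} = 5332489 \cdot 28578 = 152391870642$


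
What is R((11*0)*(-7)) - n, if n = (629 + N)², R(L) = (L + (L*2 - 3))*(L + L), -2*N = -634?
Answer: -894916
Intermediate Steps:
N = 317 (N = -½*(-634) = 317)
R(L) = 2*L*(-3 + 3*L) (R(L) = (L + (2*L - 3))*(2*L) = (L + (-3 + 2*L))*(2*L) = (-3 + 3*L)*(2*L) = 2*L*(-3 + 3*L))
n = 894916 (n = (629 + 317)² = 946² = 894916)
R((11*0)*(-7)) - n = 6*((11*0)*(-7))*(-1 + (11*0)*(-7)) - 1*894916 = 6*(0*(-7))*(-1 + 0*(-7)) - 894916 = 6*0*(-1 + 0) - 894916 = 6*0*(-1) - 894916 = 0 - 894916 = -894916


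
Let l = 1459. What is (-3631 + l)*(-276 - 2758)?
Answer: 6589848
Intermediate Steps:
(-3631 + l)*(-276 - 2758) = (-3631 + 1459)*(-276 - 2758) = -2172*(-3034) = 6589848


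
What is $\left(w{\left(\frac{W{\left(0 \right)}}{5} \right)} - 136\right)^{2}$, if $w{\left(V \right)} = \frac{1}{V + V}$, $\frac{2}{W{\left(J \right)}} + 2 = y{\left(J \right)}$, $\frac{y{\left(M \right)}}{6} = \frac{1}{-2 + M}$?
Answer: $\frac{323761}{16} \approx 20235.0$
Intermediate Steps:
$y{\left(M \right)} = \frac{6}{-2 + M}$
$W{\left(J \right)} = \frac{2}{-2 + \frac{6}{-2 + J}}$
$w{\left(V \right)} = \frac{1}{2 V}$
$\left(w{\left(\frac{W{\left(0 \right)}}{5} \right)} - 136\right)^{2} = \left(\frac{1}{2 \frac{\frac{1}{-5 + 0} \left(2 - 0\right)}{5}} - 136\right)^{2} = \left(\frac{1}{2 \frac{2 + 0}{-5} \cdot \frac{1}{5}} - 136\right)^{2} = \left(\frac{1}{2 \left(- \frac{1}{5}\right) 2 \cdot \frac{1}{5}} - 136\right)^{2} = \left(\frac{1}{2 \left(\left(- \frac{2}{5}\right) \frac{1}{5}\right)} - 136\right)^{2} = \left(\frac{1}{2 \left(- \frac{2}{25}\right)} - 136\right)^{2} = \left(\frac{1}{2} \left(- \frac{25}{2}\right) - 136\right)^{2} = \left(- \frac{25}{4} - 136\right)^{2} = \left(- \frac{569}{4}\right)^{2} = \frac{323761}{16}$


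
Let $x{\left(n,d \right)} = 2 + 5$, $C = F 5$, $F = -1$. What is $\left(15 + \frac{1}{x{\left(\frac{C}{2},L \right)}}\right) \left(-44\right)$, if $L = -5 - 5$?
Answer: $- \frac{4664}{7} \approx -666.29$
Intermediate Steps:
$C = -5$ ($C = \left(-1\right) 5 = -5$)
$L = -10$
$x{\left(n,d \right)} = 7$
$\left(15 + \frac{1}{x{\left(\frac{C}{2},L \right)}}\right) \left(-44\right) = \left(15 + \frac{1}{7}\right) \left(-44\right) = \frac{106}{7} \left(-44\right) = - \frac{4664}{7}$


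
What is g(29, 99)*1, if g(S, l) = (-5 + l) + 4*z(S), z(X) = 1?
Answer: 98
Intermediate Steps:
g(S, l) = -1 + l (g(S, l) = (-5 + l) + 4*1 = (-5 + l) + 4 = -1 + l)
g(29, 99)*1 = (-1 + 99)*1 = 98*1 = 98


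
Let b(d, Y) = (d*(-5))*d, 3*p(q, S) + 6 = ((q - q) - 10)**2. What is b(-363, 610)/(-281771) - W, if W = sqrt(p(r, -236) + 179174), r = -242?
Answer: 658845/281771 - 4*sqrt(100803)/3 ≈ -420.99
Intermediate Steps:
p(q, S) = 94/3 (p(q, S) = -2 + ((q - q) - 10)**2/3 = -2 + (0 - 10)**2/3 = -2 + (1/3)*(-10)**2 = -2 + (1/3)*100 = -2 + 100/3 = 94/3)
b(d, Y) = -5*d**2 (b(d, Y) = (-5*d)*d = -5*d**2)
W = 4*sqrt(100803)/3 (W = sqrt(94/3 + 179174) = sqrt(537616/3) = 4*sqrt(100803)/3 ≈ 423.33)
b(-363, 610)/(-281771) - W = -5*(-363)**2/(-281771) - 4*sqrt(100803)/3 = -5*131769*(-1/281771) - 4*sqrt(100803)/3 = -658845*(-1/281771) - 4*sqrt(100803)/3 = 658845/281771 - 4*sqrt(100803)/3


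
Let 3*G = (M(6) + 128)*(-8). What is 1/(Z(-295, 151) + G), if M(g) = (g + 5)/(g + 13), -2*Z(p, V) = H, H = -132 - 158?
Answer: -57/11279 ≈ -0.0050536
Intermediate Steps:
H = -290
Z(p, V) = 145 (Z(p, V) = -½*(-290) = 145)
M(g) = (5 + g)/(13 + g)
G = -19544/57 (G = (((5 + 6)/(13 + 6) + 128)*(-8))/3 = ((11/19 + 128)*(-8))/3 = ((2443/19)*(-8))/3 = (⅓)*(-19544/19) = -19544/57 ≈ -342.88)
1/(Z(-295, 151) + G) = 1/(145 - 19544/57) = 1/(-11279/57) = -57/11279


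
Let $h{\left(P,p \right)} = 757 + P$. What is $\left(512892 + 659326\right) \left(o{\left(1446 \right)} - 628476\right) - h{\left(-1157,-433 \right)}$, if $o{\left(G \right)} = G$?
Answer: $-735015852140$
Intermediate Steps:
$\left(512892 + 659326\right) \left(o{\left(1446 \right)} - 628476\right) - h{\left(-1157,-433 \right)} = \left(512892 + 659326\right) \left(1446 - 628476\right) - \left(757 - 1157\right) = 1172218 \left(-627030\right) - -400 = -735015852540 + 400 = -735015852140$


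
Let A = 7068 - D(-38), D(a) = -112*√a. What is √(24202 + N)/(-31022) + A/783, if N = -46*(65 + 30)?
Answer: 2356/261 - √4958/15511 + 112*I*√38/783 ≈ 9.0223 + 0.88175*I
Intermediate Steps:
N = -4370 (N = -46*95 = -4370)
A = 7068 + 112*I*√38 (A = 7068 - (-112)*√(-38) = 7068 - (-112)*I*√38 = 7068 + 112*I*√38 ≈ 7068.0 + 690.41*I)
√(24202 + N)/(-31022) + A/783 = √(24202 - 4370)/(-31022) + (7068 + 112*I*√38)/783 = √19832*(-1/31022) + (7068 + 112*I*√38)*(1/783) = (2*√4958)*(-1/31022) + (2356/261 + 112*I*√38/783) = -√4958/15511 + (2356/261 + 112*I*√38/783) = 2356/261 - √4958/15511 + 112*I*√38/783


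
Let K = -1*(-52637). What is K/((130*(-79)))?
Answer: -4049/790 ≈ -5.1253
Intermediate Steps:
K = 52637
K/((130*(-79))) = 52637/((130*(-79))) = 52637/(-10270) = 52637*(-1/10270) = -4049/790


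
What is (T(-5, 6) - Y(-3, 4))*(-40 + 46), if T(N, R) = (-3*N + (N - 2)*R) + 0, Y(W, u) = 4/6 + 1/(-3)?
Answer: -164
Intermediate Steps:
Y(W, u) = ⅓ (Y(W, u) = 4*(⅙) + 1*(-⅓) = ⅔ - ⅓ = ⅓)
T(N, R) = -3*N + R*(-2 + N) (T(N, R) = (-3*N + (-2 + N)*R) + 0 = (-3*N + R*(-2 + N)) + 0 = -3*N + R*(-2 + N))
(T(-5, 6) - Y(-3, 4))*(-40 + 46) = ((-3*(-5) - 2*6 - 5*6) - 1*⅓)*(-40 + 46) = ((15 - 12 - 30) - ⅓)*6 = (-27 - ⅓)*6 = -82/3*6 = -164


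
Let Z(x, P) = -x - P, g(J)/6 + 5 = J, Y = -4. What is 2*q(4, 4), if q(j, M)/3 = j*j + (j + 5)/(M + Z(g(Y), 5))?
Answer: 5142/53 ≈ 97.019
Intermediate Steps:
g(J) = -30 + 6*J
Z(x, P) = -P - x
q(j, M) = 3*j² + 3*(5 + j)/(49 + M) (q(j, M) = 3*(j*j + (j + 5)/(M + (-1*5 - (-30 + 6*(-4))))) = 3*(j² + (5 + j)/(M + (-5 - (-30 - 24)))) = 3*(j² + (5 + j)/(M + (-5 - 1*(-54)))) = 3*(j² + (5 + j)/(M + (-5 + 54))) = 3*(j² + (5 + j)/(M + 49)) = 3*(j² + (5 + j)/(49 + M)) = 3*j² + 3*(5 + j)/(49 + M))
2*q(4, 4) = 2*(3*(5 + 4 + 49*4² + 4*4²)/(49 + 4)) = 2*(3*(5 + 4 + 49*16 + 4*16)/53) = 2*(3*(1/53)*(5 + 4 + 784 + 64)) = 2*(3*(1/53)*857) = 2*(2571/53) = 5142/53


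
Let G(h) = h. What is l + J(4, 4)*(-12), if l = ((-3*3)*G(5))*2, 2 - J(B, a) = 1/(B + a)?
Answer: -225/2 ≈ -112.50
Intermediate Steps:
J(B, a) = 2 - 1/(B + a)
l = -90 (l = (-3*3*5)*2 = -9*5*2 = -45*2 = -90)
l + J(4, 4)*(-12) = -90 + ((-1 + 2*4 + 2*4)/(4 + 4))*(-12) = -90 + ((-1 + 8 + 8)/8)*(-12) = -90 + ((⅛)*15)*(-12) = -90 + (15/8)*(-12) = -90 - 45/2 = -225/2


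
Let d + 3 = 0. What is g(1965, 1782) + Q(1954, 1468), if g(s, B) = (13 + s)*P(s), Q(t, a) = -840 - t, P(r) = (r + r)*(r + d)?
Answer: 15251682686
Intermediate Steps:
d = -3 (d = -3 + 0 = -3)
P(r) = 2*r*(-3 + r) (P(r) = (r + r)*(r - 3) = (2*r)*(-3 + r) = 2*r*(-3 + r))
g(s, B) = 2*s*(-3 + s)*(13 + s) (g(s, B) = (13 + s)*(2*s*(-3 + s)) = 2*s*(-3 + s)*(13 + s))
g(1965, 1782) + Q(1954, 1468) = 2*1965*(-3 + 1965)*(13 + 1965) + (-840 - 1*1954) = 2*1965*1962*1978 + (-840 - 1954) = 15251685480 - 2794 = 15251682686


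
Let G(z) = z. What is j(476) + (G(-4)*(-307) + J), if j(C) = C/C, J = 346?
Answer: 1575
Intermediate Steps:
j(C) = 1
j(476) + (G(-4)*(-307) + J) = 1 + (-4*(-307) + 346) = 1 + (1228 + 346) = 1 + 1574 = 1575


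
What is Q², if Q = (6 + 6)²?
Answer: 20736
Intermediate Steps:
Q = 144 (Q = 12² = 144)
Q² = 144² = 20736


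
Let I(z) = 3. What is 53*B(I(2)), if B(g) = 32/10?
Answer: 848/5 ≈ 169.60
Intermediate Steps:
B(g) = 16/5 (B(g) = 32*(1/10) = 16/5)
53*B(I(2)) = 53*(16/5) = 848/5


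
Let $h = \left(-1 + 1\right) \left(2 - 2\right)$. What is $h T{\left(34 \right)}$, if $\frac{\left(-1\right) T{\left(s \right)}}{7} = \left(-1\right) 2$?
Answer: $0$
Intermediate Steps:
$T{\left(s \right)} = 14$ ($T{\left(s \right)} = - 7 \left(\left(-1\right) 2\right) = \left(-7\right) \left(-2\right) = 14$)
$h = 0$ ($h = 0 \cdot 0 = 0$)
$h T{\left(34 \right)} = 0 \cdot 14 = 0$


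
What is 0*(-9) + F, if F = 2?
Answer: 2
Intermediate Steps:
0*(-9) + F = 0*(-9) + 2 = 0 + 2 = 2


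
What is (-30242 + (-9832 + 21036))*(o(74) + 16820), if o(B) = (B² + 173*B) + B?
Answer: -669604536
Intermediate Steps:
o(B) = B² + 174*B
(-30242 + (-9832 + 21036))*(o(74) + 16820) = (-30242 + (-9832 + 21036))*(74*(174 + 74) + 16820) = (-30242 + 11204)*(74*248 + 16820) = -19038*(18352 + 16820) = -19038*35172 = -669604536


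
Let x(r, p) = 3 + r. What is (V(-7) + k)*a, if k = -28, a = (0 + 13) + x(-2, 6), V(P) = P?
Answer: -490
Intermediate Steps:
a = 14 (a = (0 + 13) + (3 - 2) = 13 + 1 = 14)
(V(-7) + k)*a = (-7 - 28)*14 = -35*14 = -490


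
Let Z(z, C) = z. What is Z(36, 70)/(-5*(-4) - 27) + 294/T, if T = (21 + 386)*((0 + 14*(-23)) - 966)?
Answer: -1348131/262108 ≈ -5.1434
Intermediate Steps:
T = -524216 (T = 407*((0 - 322) - 966) = 407*(-322 - 966) = 407*(-1288) = -524216)
Z(36, 70)/(-5*(-4) - 27) + 294/T = 36/(-5*(-4) - 27) + 294/(-524216) = 36/(20 - 27) + 294*(-1/524216) = 36/(-7) - 21/37444 = 36*(-⅐) - 21/37444 = -36/7 - 21/37444 = -1348131/262108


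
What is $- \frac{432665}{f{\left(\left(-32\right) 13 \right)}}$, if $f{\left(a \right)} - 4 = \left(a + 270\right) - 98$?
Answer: $\frac{86533}{48} \approx 1802.8$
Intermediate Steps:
$f{\left(a \right)} = 176 + a$ ($f{\left(a \right)} = 4 + \left(\left(a + 270\right) - 98\right) = 4 + \left(\left(270 + a\right) - 98\right) = 4 + \left(172 + a\right) = 176 + a$)
$- \frac{432665}{f{\left(\left(-32\right) 13 \right)}} = - \frac{432665}{176 - 416} = - \frac{432665}{-240} = \left(-432665\right) \left(- \frac{1}{240}\right) = \frac{86533}{48}$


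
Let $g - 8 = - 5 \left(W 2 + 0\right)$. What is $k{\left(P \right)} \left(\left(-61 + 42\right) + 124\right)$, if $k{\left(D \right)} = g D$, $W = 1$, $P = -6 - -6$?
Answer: $0$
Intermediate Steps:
$P = 0$ ($P = -6 + 6 = 0$)
$g = -2$ ($g = 8 - 5 \left(1 \cdot 2 + 0\right) = 8 - 5 \left(2 + 0\right) = 8 - 10 = -2$)
$k{\left(D \right)} = - 2 D$
$k{\left(P \right)} \left(\left(-61 + 42\right) + 124\right) = \left(-2\right) 0 \left(\left(-61 + 42\right) + 124\right) = 0 \left(-19 + 124\right) = 0 \cdot 105 = 0$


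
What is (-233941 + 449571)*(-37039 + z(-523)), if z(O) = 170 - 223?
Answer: -7998147960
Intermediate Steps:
z(O) = -53
(-233941 + 449571)*(-37039 + z(-523)) = (-233941 + 449571)*(-37039 - 53) = 215630*(-37092) = -7998147960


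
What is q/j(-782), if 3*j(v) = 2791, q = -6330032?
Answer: -18990096/2791 ≈ -6804.0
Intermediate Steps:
j(v) = 2791/3 (j(v) = (1/3)*2791 = 2791/3)
q/j(-782) = -6330032/2791/3 = -6330032*3/2791 = -18990096/2791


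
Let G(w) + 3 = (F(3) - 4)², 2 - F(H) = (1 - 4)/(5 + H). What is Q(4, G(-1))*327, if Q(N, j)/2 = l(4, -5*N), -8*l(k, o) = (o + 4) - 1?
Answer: 5559/4 ≈ 1389.8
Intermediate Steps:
F(H) = 2 + 3/(5 + H) (F(H) = 2 - (1 - 4)/(5 + H) = 2 - (-3)/(5 + H) = 2 + 3/(5 + H))
l(k, o) = -3/8 - o/8 (l(k, o) = -((o + 4) - 1)/8 = -((4 + o) - 1)/8 = -(3 + o)/8 = -3/8 - o/8)
G(w) = -23/64 (G(w) = -3 + ((13 + 2*3)/(5 + 3) - 4)² = -3 + ((13 + 6)/8 - 4)² = -3 + ((⅛)*19 - 4)² = -3 + (19/8 - 4)² = -3 + (-13/8)² = -3 + 169/64 = -23/64)
Q(N, j) = -¾ + 5*N/4 (Q(N, j) = 2*(-3/8 - (-5)*N/8) = 2*(-3/8 + 5*N/8) = -¾ + 5*N/4)
Q(4, G(-1))*327 = (-¾ + (5/4)*4)*327 = (-¾ + 5)*327 = (17/4)*327 = 5559/4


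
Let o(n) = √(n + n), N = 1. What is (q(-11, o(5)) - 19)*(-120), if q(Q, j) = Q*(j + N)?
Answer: 3600 + 1320*√10 ≈ 7774.2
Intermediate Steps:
o(n) = √2*√n (o(n) = √(2*n) = √2*√n)
q(Q, j) = Q*(1 + j) (q(Q, j) = Q*(j + 1) = Q*(1 + j))
(q(-11, o(5)) - 19)*(-120) = (-11*(1 + √2*√5) - 19)*(-120) = (-11*(1 + √10) - 19)*(-120) = ((-11 - 11*√10) - 19)*(-120) = (-30 - 11*√10)*(-120) = 3600 + 1320*√10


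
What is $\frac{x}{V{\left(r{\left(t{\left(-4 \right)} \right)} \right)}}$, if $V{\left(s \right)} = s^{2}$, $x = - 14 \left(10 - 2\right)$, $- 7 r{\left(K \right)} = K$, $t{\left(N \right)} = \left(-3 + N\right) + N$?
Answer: $- \frac{5488}{121} \approx -45.355$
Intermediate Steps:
$t{\left(N \right)} = -3 + 2 N$
$r{\left(K \right)} = - \frac{K}{7}$
$x = -112$ ($x = \left(-14\right) 8 = -112$)
$\frac{x}{V{\left(r{\left(t{\left(-4 \right)} \right)} \right)}} = - \frac{112}{\left(- \frac{-3 + 2 \left(-4\right)}{7}\right)^{2}} = - \frac{112}{\left(- \frac{-3 - 8}{7}\right)^{2}} = - \frac{112}{\left(\left(- \frac{1}{7}\right) \left(-11\right)\right)^{2}} = - \frac{112}{\left(\frac{11}{7}\right)^{2}} = - \frac{112}{\frac{121}{49}} = \left(-112\right) \frac{49}{121} = - \frac{5488}{121}$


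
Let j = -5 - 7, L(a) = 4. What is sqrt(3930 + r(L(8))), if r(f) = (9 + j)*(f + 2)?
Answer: 2*sqrt(978) ≈ 62.546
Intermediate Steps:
j = -12
r(f) = -6 - 3*f (r(f) = (9 - 12)*(f + 2) = -3*(2 + f) = -6 - 3*f)
sqrt(3930 + r(L(8))) = sqrt(3930 + (-6 - 3*4)) = sqrt(3930 + (-6 - 12)) = sqrt(3930 - 18) = sqrt(3912) = 2*sqrt(978)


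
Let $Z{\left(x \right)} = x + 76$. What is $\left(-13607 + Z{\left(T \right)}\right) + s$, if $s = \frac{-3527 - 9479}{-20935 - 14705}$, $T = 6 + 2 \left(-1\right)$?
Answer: $- \frac{241044637}{17820} \approx -13527.0$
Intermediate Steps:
$T = 4$ ($T = 6 - 2 = 4$)
$Z{\left(x \right)} = 76 + x$
$s = \frac{6503}{17820}$ ($s = - \frac{13006}{-35640} = \left(-13006\right) \left(- \frac{1}{35640}\right) = \frac{6503}{17820} \approx 0.36493$)
$\left(-13607 + Z{\left(T \right)}\right) + s = \left(-13607 + \left(76 + 4\right)\right) + \frac{6503}{17820} = \left(-13607 + 80\right) + \frac{6503}{17820} = -13527 + \frac{6503}{17820} = - \frac{241044637}{17820}$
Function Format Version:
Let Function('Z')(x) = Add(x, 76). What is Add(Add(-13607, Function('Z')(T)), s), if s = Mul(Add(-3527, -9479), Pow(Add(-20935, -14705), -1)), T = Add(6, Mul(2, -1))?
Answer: Rational(-241044637, 17820) ≈ -13527.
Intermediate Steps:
T = 4 (T = Add(6, -2) = 4)
Function('Z')(x) = Add(76, x)
s = Rational(6503, 17820) (s = Mul(-13006, Pow(-35640, -1)) = Mul(-13006, Rational(-1, 35640)) = Rational(6503, 17820) ≈ 0.36493)
Add(Add(-13607, Function('Z')(T)), s) = Add(Add(-13607, Add(76, 4)), Rational(6503, 17820)) = Add(Add(-13607, 80), Rational(6503, 17820)) = Add(-13527, Rational(6503, 17820)) = Rational(-241044637, 17820)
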